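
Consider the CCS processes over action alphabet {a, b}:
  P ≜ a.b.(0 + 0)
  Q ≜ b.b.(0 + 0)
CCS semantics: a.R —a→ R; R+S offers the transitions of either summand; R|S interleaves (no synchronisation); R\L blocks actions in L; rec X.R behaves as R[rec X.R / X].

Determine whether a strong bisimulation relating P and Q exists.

LTS(P): 3 reachable states
  s0 = a.b.(0 + 0) :: -a-> s1
  s1 = b.(0 + 0) :: -b-> s2
  s2 = 0 + 0 :: (no moves)
LTS(Q): 3 reachable states
  t0 = b.b.(0 + 0) :: -b-> t1
  t1 = b.(0 + 0) :: -b-> t2
  t2 = 0 + 0 :: (no moves)
Partition-refinement fixed point:
  B0 = {s0}
  B1 = {s1, t1}
  B2 = {s2, t2}
  B3 = {t0}
s0 ∈ B0, t0 ∈ B3 → different blocks

NO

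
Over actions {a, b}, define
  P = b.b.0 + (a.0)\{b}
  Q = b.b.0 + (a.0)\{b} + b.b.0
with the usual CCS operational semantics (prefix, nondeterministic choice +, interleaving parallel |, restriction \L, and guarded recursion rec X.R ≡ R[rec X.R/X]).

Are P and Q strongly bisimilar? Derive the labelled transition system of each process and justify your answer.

bisimilar

Reachable graph of P (4 states):
  m0 = b.b.0 + (a.0)\{b} ⊢ =a=> m1, =b=> m2
  m1 = 0\{b} ⊢ ∅
  m2 = b.0 ⊢ =b=> m3
  m3 = 0 ⊢ ∅
Reachable graph of Q (4 states):
  n0 = b.b.0 + (a.0)\{b} + b.b.0 ⊢ =a=> n1, =b=> n2
  n1 = 0\{b} ⊢ ∅
  n2 = b.0 ⊢ =b=> n3
  n3 = 0 ⊢ ∅
Partition-refinement fixed point:
  B0 = {m0, n0}
  B1 = {m1, m3, n1, n3}
  B2 = {m2, n2}
m0 ∈ B0, n0 ∈ B0 → same block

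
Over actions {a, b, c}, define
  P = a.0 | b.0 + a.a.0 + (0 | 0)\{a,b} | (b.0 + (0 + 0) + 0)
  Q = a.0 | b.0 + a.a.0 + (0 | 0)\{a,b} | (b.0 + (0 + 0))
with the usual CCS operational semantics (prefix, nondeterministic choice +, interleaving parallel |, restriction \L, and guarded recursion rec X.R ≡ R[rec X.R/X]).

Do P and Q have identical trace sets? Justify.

trace-equivalent

LTS(P): 7 reachable states
  p0 = a.0 | b.0 + a.a.0 + (0 | 0)\{a,b} | (b.0 + (0 + 0) + 0) has moves =a=> p1, =a=> p2, =b=> p3, =b=> p4
  p1 = 0 | b.0 has moves =b=> p5
  p2 = a.0 has moves =a=> p6
  p3 = (0 | 0)\{a,b} | 0 has moves ·
  p4 = a.0 | 0 has moves =a=> p5
  p5 = 0 | 0 has moves ·
  p6 = 0 has moves ·
LTS(Q): 7 reachable states
  q0 = a.0 | b.0 + a.a.0 + (0 | 0)\{a,b} | (b.0 + (0 + 0)) has moves =a=> q1, =a=> q2, =b=> q3, =b=> q4
  q1 = 0 | b.0 has moves =b=> q5
  q2 = a.0 has moves =a=> q6
  q3 = (0 | 0)\{a,b} | 0 has moves ·
  q4 = a.0 | 0 has moves =a=> q5
  q5 = 0 | 0 has moves ·
  q6 = 0 has moves ·
Partition-refinement fixed point:
  B0 = {p0, q0}
  B1 = {p3, p5, p6, q3, q5, q6}
  B2 = {p1, q1}
  B3 = {p2, p4, q2, q4}
p0 ∈ B0, q0 ∈ B0 → same block
Bisimilar ⇒ trace-equivalent.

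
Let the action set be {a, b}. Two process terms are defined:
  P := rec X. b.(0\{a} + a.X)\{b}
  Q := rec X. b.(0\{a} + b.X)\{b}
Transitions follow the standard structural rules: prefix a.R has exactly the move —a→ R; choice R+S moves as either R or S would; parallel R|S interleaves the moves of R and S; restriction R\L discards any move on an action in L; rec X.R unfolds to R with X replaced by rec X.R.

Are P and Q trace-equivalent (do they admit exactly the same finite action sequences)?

NO — witness ⟨ba⟩

Reachable graph of P (3 states):
  u0 = rec X. b.(0\{a} + a.X)\{b} has moves -b-> u1
  u1 = (0\{a} + a.(rec X. b.(0\{a} + a.X)\{b}))\{b} has moves -a-> u2
  u2 = (rec X. b.(0\{a} + a.X)\{b})\{b} has moves ·
Reachable graph of Q (2 states):
  v0 = rec X. b.(0\{a} + b.X)\{b} has moves -b-> v1
  v1 = (0\{a} + b.(rec X. b.(0\{a} + b.X)\{b}))\{b} has moves ·
Run σ = ⟨ba⟩ on P: start {u0}
  step 1 (b): {u1}
  step 2 (a): {u2}
  — P admits the full trace.
Run σ = ⟨ba⟩ on Q: start {v0}
  step 1 (b): {v1}
  step 2 (a): ∅ (Q stuck)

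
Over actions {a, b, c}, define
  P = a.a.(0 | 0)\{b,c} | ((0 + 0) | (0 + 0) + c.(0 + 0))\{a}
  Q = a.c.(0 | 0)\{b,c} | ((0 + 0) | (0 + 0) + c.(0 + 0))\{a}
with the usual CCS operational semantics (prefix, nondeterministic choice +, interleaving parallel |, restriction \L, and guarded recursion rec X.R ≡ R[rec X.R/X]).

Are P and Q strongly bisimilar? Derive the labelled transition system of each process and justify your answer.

P ≁ Q

LTS(P): 6 reachable states
  u0 = a.a.(0 | 0)\{b,c} | ((0 + 0) | (0 + 0) + c.(0 + 0))\{a} has moves =a=> u1, =c=> u2
  u1 = a.(0 | 0)\{b,c} | ((0 + 0) | (0 + 0) + c.(0 + 0))\{a} has moves =a=> u3, =c=> u4
  u2 = a.a.(0 | 0)\{b,c} | (0 + 0)\{a} has moves =a=> u4
  u3 = (0 | 0)\{b,c} | ((0 + 0) | (0 + 0) + c.(0 + 0))\{a} has moves =c=> u5
  u4 = a.(0 | 0)\{b,c} | (0 + 0)\{a} has moves =a=> u5
  u5 = (0 | 0)\{b,c} | (0 + 0)\{a} has moves ·
LTS(Q): 6 reachable states
  v0 = a.c.(0 | 0)\{b,c} | ((0 + 0) | (0 + 0) + c.(0 + 0))\{a} has moves =a=> v1, =c=> v2
  v1 = c.(0 | 0)\{b,c} | ((0 + 0) | (0 + 0) + c.(0 + 0))\{a} has moves =c=> v3, =c=> v4
  v2 = a.c.(0 | 0)\{b,c} | (0 + 0)\{a} has moves =a=> v4
  v3 = (0 | 0)\{b,c} | ((0 + 0) | (0 + 0) + c.(0 + 0))\{a} has moves =c=> v5
  v4 = c.(0 | 0)\{b,c} | (0 + 0)\{a} has moves =c=> v5
  v5 = (0 | 0)\{b,c} | (0 + 0)\{a} has moves ·
Coarsest stable partition (strong bisimilarity classes):
  B0 = {u0}
  B1 = {u2}
  B2 = {u4}
  B3 = {u5, v5}
  B4 = {u1}
  B5 = {u3, v3, v4}
  B6 = {v0}
  B7 = {v2}
  B8 = {v1}
u0 ∈ B0, v0 ∈ B6 → different blocks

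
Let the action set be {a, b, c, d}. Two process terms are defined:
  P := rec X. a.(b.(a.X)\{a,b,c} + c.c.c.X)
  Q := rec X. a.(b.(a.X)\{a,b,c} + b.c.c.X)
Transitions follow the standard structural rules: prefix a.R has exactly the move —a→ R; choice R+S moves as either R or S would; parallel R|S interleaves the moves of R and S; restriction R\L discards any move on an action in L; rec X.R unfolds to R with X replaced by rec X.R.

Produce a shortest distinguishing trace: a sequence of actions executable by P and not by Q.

Reachable graph of P (5 states):
  s0 = rec X. a.(b.(a.X)\{a,b,c} + c.c.c.X) → --a--▸ s1
  s1 = b.(a.(rec X. a.(b.(a.X)\{a,b,c} + c.c.c.X)))\{a,b,c} + c.c.c.(rec X. a.(b.(a.X)\{a,b,c} + c.c.c.X)) → --b--▸ s2, --c--▸ s3
  s2 = (a.(rec X. a.(b.(a.X)\{a,b,c} + c.c.c.X)))\{a,b,c} → stopped
  s3 = c.c.(rec X. a.(b.(a.X)\{a,b,c} + c.c.c.X)) → --c--▸ s4
  s4 = c.(rec X. a.(b.(a.X)\{a,b,c} + c.c.c.X)) → --c--▸ s0
Reachable graph of Q (5 states):
  t0 = rec X. a.(b.(a.X)\{a,b,c} + b.c.c.X) → --a--▸ t1
  t1 = b.(a.(rec X. a.(b.(a.X)\{a,b,c} + b.c.c.X)))\{a,b,c} + b.c.c.(rec X. a.(b.(a.X)\{a,b,c} + b.c.c.X)) → --b--▸ t2, --b--▸ t3
  t2 = (a.(rec X. a.(b.(a.X)\{a,b,c} + b.c.c.X)))\{a,b,c} → stopped
  t3 = c.c.(rec X. a.(b.(a.X)\{a,b,c} + b.c.c.X)) → --c--▸ t4
  t4 = c.(rec X. a.(b.(a.X)\{a,b,c} + b.c.c.X)) → --c--▸ t0
Run σ = ⟨ac⟩ on P: start {s0}
  step 1 (a): {s1}
  step 2 (c): {s3}
  ✓ P
Run σ = ⟨ac⟩ on Q: start {t0}
  step 1 (a): {t1}
  step 2 (c): no successor for Q

ac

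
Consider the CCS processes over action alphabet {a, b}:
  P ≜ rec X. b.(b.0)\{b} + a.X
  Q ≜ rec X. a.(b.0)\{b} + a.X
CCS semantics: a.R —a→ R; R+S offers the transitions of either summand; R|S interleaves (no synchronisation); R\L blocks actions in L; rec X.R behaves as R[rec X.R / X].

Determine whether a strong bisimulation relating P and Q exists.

LTS(P): 2 reachable states
  u0 = rec X. b.(b.0)\{b} + a.X ⊢ -a-> u0, -b-> u1
  u1 = (b.0)\{b} ⊢ stopped
LTS(Q): 2 reachable states
  v0 = rec X. a.(b.0)\{b} + a.X ⊢ -a-> v0, -a-> v1
  v1 = (b.0)\{b} ⊢ stopped
Coarsest stable partition (strong bisimilarity classes):
  B0 = {u0}
  B1 = {u1, v1}
  B2 = {v0}
u0 ∈ B0, v0 ∈ B2 → different blocks

NO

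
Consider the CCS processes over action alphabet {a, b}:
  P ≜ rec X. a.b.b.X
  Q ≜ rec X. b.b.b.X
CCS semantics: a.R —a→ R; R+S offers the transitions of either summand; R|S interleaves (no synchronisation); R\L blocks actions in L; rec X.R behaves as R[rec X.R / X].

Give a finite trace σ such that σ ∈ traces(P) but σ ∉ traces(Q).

Reachable graph of P (3 states):
  p0 = rec X. a.b.b.X :: -a-> p1
  p1 = b.b.(rec X. a.b.b.X) :: -b-> p2
  p2 = b.(rec X. a.b.b.X) :: -b-> p0
Reachable graph of Q (3 states):
  q0 = rec X. b.b.b.X :: -b-> q1
  q1 = b.b.(rec X. b.b.b.X) :: -b-> q2
  q2 = b.(rec X. b.b.b.X) :: -b-> q0
Run σ = ⟨a⟩ on P: start {p0}
  after a @ step 1: {p1}
  ✓ P
Run σ = ⟨a⟩ on Q: start {q0}
  after a @ step 1: ∅  — Q cannot continue

a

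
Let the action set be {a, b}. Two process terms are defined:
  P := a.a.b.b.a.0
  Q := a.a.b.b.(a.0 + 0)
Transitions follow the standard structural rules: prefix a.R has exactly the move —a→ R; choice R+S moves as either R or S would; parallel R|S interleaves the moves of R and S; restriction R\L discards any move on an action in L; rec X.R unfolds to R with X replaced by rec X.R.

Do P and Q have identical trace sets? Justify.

Reachable graph of P (6 states):
  s0 = a.a.b.b.a.0 has moves --a--▸ s1
  s1 = a.b.b.a.0 has moves --a--▸ s2
  s2 = b.b.a.0 has moves --b--▸ s3
  s3 = b.a.0 has moves --b--▸ s4
  s4 = a.0 has moves --a--▸ s5
  s5 = 0 has moves ·
Reachable graph of Q (6 states):
  t0 = a.a.b.b.(a.0 + 0) has moves --a--▸ t1
  t1 = a.b.b.(a.0 + 0) has moves --a--▸ t2
  t2 = b.b.(a.0 + 0) has moves --b--▸ t3
  t3 = b.(a.0 + 0) has moves --b--▸ t4
  t4 = a.0 + 0 has moves --a--▸ t5
  t5 = 0 has moves ·
Bisimilarity quotient blocks:
  B0 = {s0, t0}
  B1 = {s1, t1}
  B2 = {s2, t2}
  B3 = {s3, t3}
  B4 = {s4, t4}
  B5 = {s5, t5}
s0 ∈ B0, t0 ∈ B0 → same block
Bisimilar ⇒ trace-equivalent.

YES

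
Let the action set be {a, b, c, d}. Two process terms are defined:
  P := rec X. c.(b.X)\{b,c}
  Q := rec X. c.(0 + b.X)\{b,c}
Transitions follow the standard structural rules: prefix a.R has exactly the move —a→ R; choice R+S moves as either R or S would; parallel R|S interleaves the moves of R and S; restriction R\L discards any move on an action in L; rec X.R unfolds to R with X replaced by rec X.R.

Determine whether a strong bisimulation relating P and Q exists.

LTS(P): 2 reachable states
  m0 = rec X. c.(b.X)\{b,c} ⊢ --c--▸ m1
  m1 = (b.(rec X. c.(b.X)\{b,c}))\{b,c} ⊢ deadlocked
LTS(Q): 2 reachable states
  n0 = rec X. c.(0 + b.X)\{b,c} ⊢ --c--▸ n1
  n1 = (0 + b.(rec X. c.(0 + b.X)\{b,c}))\{b,c} ⊢ deadlocked
Partition-refinement fixed point:
  B0 = {m0, n0}
  B1 = {m1, n1}
m0 ∈ B0, n0 ∈ B0 → same block

P ~ Q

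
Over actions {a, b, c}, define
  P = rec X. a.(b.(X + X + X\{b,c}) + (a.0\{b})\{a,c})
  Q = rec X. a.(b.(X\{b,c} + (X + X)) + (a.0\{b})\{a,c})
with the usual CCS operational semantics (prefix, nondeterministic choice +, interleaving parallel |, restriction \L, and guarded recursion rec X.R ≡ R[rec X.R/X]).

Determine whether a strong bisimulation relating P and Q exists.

Reachable graph of P (4 states):
  p0 = rec X. a.(b.(X + X + X\{b,c}) + (a.0\{b})\{a,c}) has moves --a--▸ p1
  p1 = b.((rec X. a.(b.(X + X + X\{b,c}) + (a.0\{b})\{a,c})) + (rec X. a.(b.(X + X + X\{b,c}) + (a.0\{b})\{a,c})) + (rec X. a.(b.(X + X + X\{b,c}) + (a.0\{b})\{a,c}))\{b,c}) + (a.0\{b})\{a,c} has moves --b--▸ p2
  p2 = (rec X. a.(b.(X + X + X\{b,c}) + (a.0\{b})\{a,c})) + (rec X. a.(b.(X + X + X\{b,c}) + (a.0\{b})\{a,c})) + (rec X. a.(b.(X + X + X\{b,c}) + (a.0\{b})\{a,c}))\{b,c} has moves --a--▸ p1, --a--▸ p3
  p3 = (b.((rec X. a.(b.(X + X + X\{b,c}) + (a.0\{b})\{a,c})) + (rec X. a.(b.(X + X + X\{b,c}) + (a.0\{b})\{a,c})) + (rec X. a.(b.(X + X + X\{b,c}) + (a.0\{b})\{a,c}))\{b,c}) + (a.0\{b})\{a,c})\{b,c} has moves ·
Reachable graph of Q (4 states):
  q0 = rec X. a.(b.(X\{b,c} + (X + X)) + (a.0\{b})\{a,c}) has moves --a--▸ q1
  q1 = b.((rec X. a.(b.(X\{b,c} + (X + X)) + (a.0\{b})\{a,c}))\{b,c} + ((rec X. a.(b.(X\{b,c} + (X + X)) + (a.0\{b})\{a,c})) + (rec X. a.(b.(X\{b,c} + (X + X)) + (a.0\{b})\{a,c})))) + (a.0\{b})\{a,c} has moves --b--▸ q2
  q2 = (rec X. a.(b.(X\{b,c} + (X + X)) + (a.0\{b})\{a,c}))\{b,c} + ((rec X. a.(b.(X\{b,c} + (X + X)) + (a.0\{b})\{a,c})) + (rec X. a.(b.(X\{b,c} + (X + X)) + (a.0\{b})\{a,c}))) has moves --a--▸ q1, --a--▸ q3
  q3 = (b.((rec X. a.(b.(X\{b,c} + (X + X)) + (a.0\{b})\{a,c}))\{b,c} + ((rec X. a.(b.(X\{b,c} + (X + X)) + (a.0\{b})\{a,c})) + (rec X. a.(b.(X\{b,c} + (X + X)) + (a.0\{b})\{a,c})))) + (a.0\{b})\{a,c})\{b,c} has moves ·
Bisimilarity quotient blocks:
  B0 = {p0, q0}
  B1 = {p1, q1}
  B2 = {p2, q2}
  B3 = {p3, q3}
p0 ∈ B0, q0 ∈ B0 → same block

YES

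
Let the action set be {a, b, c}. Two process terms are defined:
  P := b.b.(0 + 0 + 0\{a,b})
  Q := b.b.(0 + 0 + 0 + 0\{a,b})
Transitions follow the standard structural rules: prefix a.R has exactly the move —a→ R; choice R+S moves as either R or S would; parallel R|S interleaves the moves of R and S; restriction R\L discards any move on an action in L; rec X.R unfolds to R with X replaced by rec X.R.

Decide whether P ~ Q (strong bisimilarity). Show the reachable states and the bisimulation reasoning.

LTS(P): 3 reachable states
  u0 = b.b.(0 + 0 + 0\{a,b}) has moves ··b··> u1
  u1 = b.(0 + 0 + 0\{a,b}) has moves ··b··> u2
  u2 = 0 + 0 + 0\{a,b} has moves ∅
LTS(Q): 3 reachable states
  v0 = b.b.(0 + 0 + 0 + 0\{a,b}) has moves ··b··> v1
  v1 = b.(0 + 0 + 0 + 0\{a,b}) has moves ··b··> v2
  v2 = 0 + 0 + 0 + 0\{a,b} has moves ∅
Coarsest stable partition (strong bisimilarity classes):
  B0 = {u0, v0}
  B1 = {u1, v1}
  B2 = {u2, v2}
u0 ∈ B0, v0 ∈ B0 → same block

P ~ Q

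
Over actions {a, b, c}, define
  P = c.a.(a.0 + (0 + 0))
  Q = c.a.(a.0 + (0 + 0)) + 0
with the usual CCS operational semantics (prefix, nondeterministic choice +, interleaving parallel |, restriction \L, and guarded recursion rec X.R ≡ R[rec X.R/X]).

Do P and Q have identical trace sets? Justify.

YES

LTS(P): 4 reachable states
  m0 = c.a.(a.0 + (0 + 0)) :: --c--▸ m1
  m1 = a.(a.0 + (0 + 0)) :: --a--▸ m2
  m2 = a.0 + (0 + 0) :: --a--▸ m3
  m3 = 0 :: ·
LTS(Q): 4 reachable states
  n0 = c.a.(a.0 + (0 + 0)) + 0 :: --c--▸ n1
  n1 = a.(a.0 + (0 + 0)) :: --a--▸ n2
  n2 = a.0 + (0 + 0) :: --a--▸ n3
  n3 = 0 :: ·
Bisimilarity quotient blocks:
  B0 = {m0, n0}
  B1 = {m1, n1}
  B2 = {m2, n2}
  B3 = {m3, n3}
m0 ∈ B0, n0 ∈ B0 → same block
Bisimilar ⇒ trace-equivalent.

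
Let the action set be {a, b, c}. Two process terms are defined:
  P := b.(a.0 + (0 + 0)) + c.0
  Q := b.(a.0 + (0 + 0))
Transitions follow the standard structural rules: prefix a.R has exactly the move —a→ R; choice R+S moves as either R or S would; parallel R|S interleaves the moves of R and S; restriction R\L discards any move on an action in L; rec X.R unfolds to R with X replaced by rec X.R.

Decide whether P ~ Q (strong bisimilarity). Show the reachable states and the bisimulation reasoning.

P ≁ Q

Reachable graph of P (3 states):
  p0 = b.(a.0 + (0 + 0)) + c.0 :: -b-> p1, -c-> p2
  p1 = a.0 + (0 + 0) :: -a-> p2
  p2 = 0 :: deadlocked
Reachable graph of Q (3 states):
  q0 = b.(a.0 + (0 + 0)) :: -b-> q1
  q1 = a.0 + (0 + 0) :: -a-> q2
  q2 = 0 :: deadlocked
Partition-refinement fixed point:
  B0 = {p0}
  B1 = {p2, q2}
  B2 = {p1, q1}
  B3 = {q0}
p0 ∈ B0, q0 ∈ B3 → different blocks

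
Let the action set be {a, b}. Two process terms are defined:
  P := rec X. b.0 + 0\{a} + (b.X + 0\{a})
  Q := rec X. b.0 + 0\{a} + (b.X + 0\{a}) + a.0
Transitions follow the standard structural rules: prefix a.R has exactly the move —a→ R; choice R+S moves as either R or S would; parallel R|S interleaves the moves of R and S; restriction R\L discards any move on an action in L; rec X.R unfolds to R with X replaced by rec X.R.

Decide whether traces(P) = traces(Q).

trace-distinct — witness ⟨a⟩

Reachable graph of P (2 states):
  s0 = rec X. b.0 + 0\{a} + (b.X + 0\{a}) | ··b··> s0, ··b··> s1
  s1 = 0 | ·
Reachable graph of Q (2 states):
  t0 = rec X. b.0 + 0\{a} + (b.X + 0\{a}) + a.0 | ··a··> t1, ··b··> t0, ··b··> t1
  t1 = 0 | ·
Trace ⟨a⟩ through Q, begin at {t0}:
  step 1 (a): {t1}
  Q completes σ.
Trace ⟨a⟩ through P, begin at {s0}:
  step 1 (a): ∅  — P cannot continue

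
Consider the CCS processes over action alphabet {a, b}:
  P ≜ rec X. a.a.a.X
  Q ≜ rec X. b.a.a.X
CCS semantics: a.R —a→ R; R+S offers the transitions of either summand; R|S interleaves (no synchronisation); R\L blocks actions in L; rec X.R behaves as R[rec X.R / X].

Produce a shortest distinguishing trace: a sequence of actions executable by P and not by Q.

a

Reachable graph of P (3 states):
  m0 = rec X. a.a.a.X ⊢ --a--▸ m1
  m1 = a.a.(rec X. a.a.a.X) ⊢ --a--▸ m2
  m2 = a.(rec X. a.a.a.X) ⊢ --a--▸ m0
Reachable graph of Q (3 states):
  n0 = rec X. b.a.a.X ⊢ --b--▸ n1
  n1 = a.a.(rec X. b.a.a.X) ⊢ --a--▸ n2
  n2 = a.(rec X. b.a.a.X) ⊢ --a--▸ n0
Executing a from P (initial set {m0}):
  after a @ step 1: {m1}
  ✓ P
Executing a from Q (initial set {n0}):
  after a @ step 1: no successor for Q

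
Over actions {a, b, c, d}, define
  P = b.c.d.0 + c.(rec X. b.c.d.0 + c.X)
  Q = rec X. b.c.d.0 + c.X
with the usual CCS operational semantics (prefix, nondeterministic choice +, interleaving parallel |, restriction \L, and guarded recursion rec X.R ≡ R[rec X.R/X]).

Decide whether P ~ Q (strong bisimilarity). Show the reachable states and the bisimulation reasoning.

Reachable graph of P (5 states):
  u0 = b.c.d.0 + c.(rec X. b.c.d.0 + c.X) ⊢ ··b··> u1, ··c··> u2
  u1 = c.d.0 ⊢ ··c··> u3
  u2 = rec X. b.c.d.0 + c.X ⊢ ··b··> u1, ··c··> u2
  u3 = d.0 ⊢ ··d··> u4
  u4 = 0 ⊢ ∅
Reachable graph of Q (4 states):
  v0 = rec X. b.c.d.0 + c.X ⊢ ··b··> v1, ··c··> v0
  v1 = c.d.0 ⊢ ··c··> v2
  v2 = d.0 ⊢ ··d··> v3
  v3 = 0 ⊢ ∅
Bisimilarity quotient blocks:
  B0 = {u0, u2, v0}
  B1 = {u1, v1}
  B2 = {u3, v2}
  B3 = {u4, v3}
u0 ∈ B0, v0 ∈ B0 → same block

bisimilar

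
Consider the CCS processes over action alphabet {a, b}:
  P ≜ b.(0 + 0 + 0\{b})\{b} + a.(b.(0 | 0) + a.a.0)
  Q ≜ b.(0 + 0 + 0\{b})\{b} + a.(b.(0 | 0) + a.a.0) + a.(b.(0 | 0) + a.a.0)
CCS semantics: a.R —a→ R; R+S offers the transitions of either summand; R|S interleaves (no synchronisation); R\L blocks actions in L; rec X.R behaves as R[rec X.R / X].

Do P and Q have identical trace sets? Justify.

P's transition system — 6 states:
  m0 = b.(0 + 0 + 0\{b})\{b} + a.(b.(0 | 0) + a.a.0) :: —a→ m1, —b→ m2
  m1 = b.(0 | 0) + a.a.0 :: —a→ m3, —b→ m4
  m2 = (0 + 0 + 0\{b})\{b} :: (no moves)
  m3 = a.0 :: —a→ m5
  m4 = 0 | 0 :: (no moves)
  m5 = 0 :: (no moves)
Q's transition system — 6 states:
  n0 = b.(0 + 0 + 0\{b})\{b} + a.(b.(0 | 0) + a.a.0) + a.(b.(0 | 0) + a.a.0) :: —a→ n1, —b→ n2
  n1 = b.(0 | 0) + a.a.0 :: —a→ n3, —b→ n4
  n2 = (0 + 0 + 0\{b})\{b} :: (no moves)
  n3 = a.0 :: —a→ n5
  n4 = 0 | 0 :: (no moves)
  n5 = 0 :: (no moves)
Bisimilarity quotient blocks:
  B0 = {m0, n0}
  B1 = {m1, n1}
  B2 = {m2, m4, m5, n2, n4, n5}
  B3 = {m3, n3}
m0 ∈ B0, n0 ∈ B0 → same block
Bisimilar ⇒ trace-equivalent.

YES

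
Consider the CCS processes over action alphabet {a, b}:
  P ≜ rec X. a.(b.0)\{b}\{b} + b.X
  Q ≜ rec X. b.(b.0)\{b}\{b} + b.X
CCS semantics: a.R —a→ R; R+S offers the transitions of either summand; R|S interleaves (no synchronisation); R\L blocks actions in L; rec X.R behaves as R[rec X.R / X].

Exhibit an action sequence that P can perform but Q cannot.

a

Reachable graph of P (2 states):
  s0 = rec X. a.(b.0)\{b}\{b} + b.X ⊢ =a=> s1, =b=> s0
  s1 = (b.0)\{b}\{b} ⊢ ∅
Reachable graph of Q (2 states):
  t0 = rec X. b.(b.0)\{b}\{b} + b.X ⊢ =b=> t0, =b=> t1
  t1 = (b.0)\{b}\{b} ⊢ ∅
Executing a from P (initial set {s0}):
  [1] a ⇒ {s1}
  — P admits the full trace.
Executing a from Q (initial set {t0}):
  [1] a ⇒ ∅ (Q stuck)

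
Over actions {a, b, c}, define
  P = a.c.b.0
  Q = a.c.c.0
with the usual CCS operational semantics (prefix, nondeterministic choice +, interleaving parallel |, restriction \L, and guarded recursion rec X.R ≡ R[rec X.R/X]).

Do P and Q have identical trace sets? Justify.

trace-distinct — witness ⟨acb⟩

P's transition system — 4 states:
  m0 = a.c.b.0 has moves —a→ m1
  m1 = c.b.0 has moves —c→ m2
  m2 = b.0 has moves —b→ m3
  m3 = 0 has moves ·
Q's transition system — 4 states:
  n0 = a.c.c.0 has moves —a→ n1
  n1 = c.c.0 has moves —c→ n2
  n2 = c.0 has moves —c→ n3
  n3 = 0 has moves ·
Run σ = ⟨acb⟩ on P: start {m0}
  after a @ step 1: {m1}
  after c @ step 2: {m2}
  after b @ step 3: {m3}
  P completes σ.
Run σ = ⟨acb⟩ on Q: start {n0}
  after a @ step 1: {n1}
  after c @ step 2: {n2}
  after b @ step 3: ∅  — Q cannot continue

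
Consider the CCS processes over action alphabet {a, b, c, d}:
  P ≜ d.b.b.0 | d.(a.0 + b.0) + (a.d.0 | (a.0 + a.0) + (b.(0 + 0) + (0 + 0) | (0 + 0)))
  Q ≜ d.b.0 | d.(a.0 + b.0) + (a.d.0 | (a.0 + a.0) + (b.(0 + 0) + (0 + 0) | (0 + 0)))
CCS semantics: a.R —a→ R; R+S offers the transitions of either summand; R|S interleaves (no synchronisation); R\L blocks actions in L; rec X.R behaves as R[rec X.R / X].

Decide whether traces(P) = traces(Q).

traces(P) ≠ traces(Q) — witness ⟨dbb⟩

LTS(P): 17 reachable states
  s0 = d.b.b.0 | d.(a.0 + b.0) + (a.d.0 | (a.0 + a.0) + (b.(0 + 0) + (0 + 0) | (0 + 0))) | --a--▸ s1, --a--▸ s2, --b--▸ s3, --d--▸ s4, --d--▸ s5
  s1 = a.d.0 | 0 | --a--▸ s6
  s2 = d.0 | (a.0 + a.0) | --a--▸ s6, --d--▸ s7
  s3 = 0 + 0 | ·
  s4 = b.b.0 | d.(a.0 + b.0) | --b--▸ s8, --d--▸ s9
  s5 = d.b.b.0 | (a.0 + b.0) | --a--▸ s10, --b--▸ s10, --d--▸ s9
  s6 = d.0 | 0 | --d--▸ s11
  s7 = 0 | (a.0 + a.0) | --a--▸ s11
  s8 = b.0 | d.(a.0 + b.0) | --b--▸ s12, --d--▸ s13
  s9 = b.b.0 | (a.0 + b.0) | --a--▸ s14, --b--▸ s13, --b--▸ s14
  s10 = d.b.b.0 | 0 | --d--▸ s14
  s11 = 0 | 0 | ·
  s12 = 0 | d.(a.0 + b.0) | --d--▸ s15
  s13 = b.0 | (a.0 + b.0) | --a--▸ s16, --b--▸ s15, --b--▸ s16
  s14 = b.b.0 | 0 | --b--▸ s16
  s15 = 0 | (a.0 + b.0) | --a--▸ s11, --b--▸ s11
  s16 = b.0 | 0 | --b--▸ s11
LTS(Q): 14 reachable states
  t0 = d.b.0 | d.(a.0 + b.0) + (a.d.0 | (a.0 + a.0) + (b.(0 + 0) + (0 + 0) | (0 + 0))) | --a--▸ t1, --a--▸ t2, --b--▸ t3, --d--▸ t4, --d--▸ t5
  t1 = a.d.0 | 0 | --a--▸ t6
  t2 = d.0 | (a.0 + a.0) | --a--▸ t6, --d--▸ t7
  t3 = 0 + 0 | ·
  t4 = b.0 | d.(a.0 + b.0) | --b--▸ t8, --d--▸ t9
  t5 = d.b.0 | (a.0 + b.0) | --a--▸ t10, --b--▸ t10, --d--▸ t9
  t6 = d.0 | 0 | --d--▸ t11
  t7 = 0 | (a.0 + a.0) | --a--▸ t11
  t8 = 0 | d.(a.0 + b.0) | --d--▸ t12
  t9 = b.0 | (a.0 + b.0) | --a--▸ t13, --b--▸ t12, --b--▸ t13
  t10 = d.b.0 | 0 | --d--▸ t13
  t11 = 0 | 0 | ·
  t12 = 0 | (a.0 + b.0) | --a--▸ t11, --b--▸ t11
  t13 = b.0 | 0 | --b--▸ t11
Trace ⟨dbb⟩ through P, begin at {s0}:
  after d @ step 1: {s4, s5}
  after b @ step 2: {s10, s8}
  after b @ step 3: {s12}
  ✓ P
Trace ⟨dbb⟩ through Q, begin at {t0}:
  after d @ step 1: {t4, t5}
  after b @ step 2: {t10, t8}
  after b @ step 3: no successor for Q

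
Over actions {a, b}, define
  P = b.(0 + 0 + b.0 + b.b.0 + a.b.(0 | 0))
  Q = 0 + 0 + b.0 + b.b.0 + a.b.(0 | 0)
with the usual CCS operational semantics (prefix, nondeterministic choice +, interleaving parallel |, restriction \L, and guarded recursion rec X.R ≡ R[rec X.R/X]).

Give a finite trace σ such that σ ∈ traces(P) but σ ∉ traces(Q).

P's transition system — 6 states:
  p0 = b.(0 + 0 + b.0 + b.b.0 + a.b.(0 | 0)) → --b--▸ p1
  p1 = 0 + 0 + b.0 + b.b.0 + a.b.(0 | 0) → --a--▸ p2, --b--▸ p3, --b--▸ p4
  p2 = b.(0 | 0) → --b--▸ p5
  p3 = 0 → ·
  p4 = b.0 → --b--▸ p3
  p5 = 0 | 0 → ·
Q's transition system — 5 states:
  q0 = 0 + 0 + b.0 + b.b.0 + a.b.(0 | 0) → --a--▸ q1, --b--▸ q2, --b--▸ q3
  q1 = b.(0 | 0) → --b--▸ q4
  q2 = 0 → ·
  q3 = b.0 → --b--▸ q2
  q4 = 0 | 0 → ·
Executing ba from P (initial set {p0}):
  step 1 (b): {p1}
  step 2 (a): {p2}
  ✓ P
Executing ba from Q (initial set {q0}):
  step 1 (b): {q2, q3}
  step 2 (a): no successor for Q

ba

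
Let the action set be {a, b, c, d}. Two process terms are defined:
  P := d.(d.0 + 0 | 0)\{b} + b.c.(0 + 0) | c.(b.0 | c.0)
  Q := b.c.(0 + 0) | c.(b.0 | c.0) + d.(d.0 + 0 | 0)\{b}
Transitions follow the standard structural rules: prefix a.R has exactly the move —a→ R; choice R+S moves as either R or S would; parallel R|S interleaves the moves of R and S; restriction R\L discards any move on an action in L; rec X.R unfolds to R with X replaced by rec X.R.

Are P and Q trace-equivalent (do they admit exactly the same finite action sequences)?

YES

LTS(P): 17 reachable states
  p0 = d.(d.0 + 0 | 0)\{b} + b.c.(0 + 0) | c.(b.0 | c.0) | ··b··> p1, ··c··> p2, ··d··> p3
  p1 = c.(0 + 0) | c.(b.0 | c.0) | ··c··> p4, ··c··> p5
  p2 = b.c.(0 + 0) | (b.0 | c.0) | ··b··> p5, ··b··> p6, ··c··> p7
  p3 = (d.0 + 0 | 0)\{b} | ··d··> p8
  p4 = (0 + 0) | c.(b.0 | c.0) | ··c··> p9
  p5 = c.(0 + 0) | (b.0 | c.0) | ··b··> p10, ··c··> p11, ··c··> p9
  p6 = b.c.(0 + 0) | (0 | c.0) | ··b··> p10, ··c··> p12
  p7 = b.c.(0 + 0) | (b.0 | 0) | ··b··> p11, ··b··> p12
  p8 = 0\{b} | (no moves)
  p9 = (0 + 0) | (b.0 | c.0) | ··b··> p13, ··c··> p14
  p10 = c.(0 + 0) | (0 | c.0) | ··c··> p13, ··c··> p15
  p11 = c.(0 + 0) | (b.0 | 0) | ··b··> p15, ··c··> p14
  p12 = b.c.(0 + 0) | (0 | 0) | ··b··> p15
  p13 = (0 + 0) | (0 | c.0) | ··c··> p16
  p14 = (0 + 0) | (b.0 | 0) | ··b··> p16
  p15 = c.(0 + 0) | (0 | 0) | ··c··> p16
  p16 = (0 + 0) | (0 | 0) | (no moves)
LTS(Q): 17 reachable states
  q0 = b.c.(0 + 0) | c.(b.0 | c.0) + d.(d.0 + 0 | 0)\{b} | ··b··> q1, ··c··> q2, ··d··> q3
  q1 = c.(0 + 0) | c.(b.0 | c.0) | ··c··> q4, ··c··> q5
  q2 = b.c.(0 + 0) | (b.0 | c.0) | ··b··> q5, ··b··> q6, ··c··> q7
  q3 = (d.0 + 0 | 0)\{b} | ··d··> q8
  q4 = (0 + 0) | c.(b.0 | c.0) | ··c··> q9
  q5 = c.(0 + 0) | (b.0 | c.0) | ··b··> q10, ··c··> q11, ··c··> q9
  q6 = b.c.(0 + 0) | (0 | c.0) | ··b··> q10, ··c··> q12
  q7 = b.c.(0 + 0) | (b.0 | 0) | ··b··> q11, ··b··> q12
  q8 = 0\{b} | (no moves)
  q9 = (0 + 0) | (b.0 | c.0) | ··b··> q13, ··c··> q14
  q10 = c.(0 + 0) | (0 | c.0) | ··c··> q13, ··c··> q15
  q11 = c.(0 + 0) | (b.0 | 0) | ··b··> q15, ··c··> q14
  q12 = b.c.(0 + 0) | (0 | 0) | ··b··> q15
  q13 = (0 + 0) | (0 | c.0) | ··c··> q16
  q14 = (0 + 0) | (b.0 | 0) | ··b··> q16
  q15 = c.(0 + 0) | (0 | 0) | ··c··> q16
  q16 = (0 + 0) | (0 | 0) | (no moves)
Partition-refinement fixed point:
  B0 = {p0, q0}
  B1 = {p2, q2}
  B2 = {p7, q7}
  B3 = {p11, p9, q11, q9}
  B4 = {p14, q14}
  B5 = {p16, p8, q16, q8}
  B6 = {p13, p15, q13, q15}
  B7 = {p12, q12}
  B8 = {p6, q6}
  B9 = {p10, q10}
  B10 = {p5, q5}
  B11 = {p3, q3}
  B12 = {p1, q1}
  B13 = {p4, q4}
p0 ∈ B0, q0 ∈ B0 → same block
Bisimilar ⇒ trace-equivalent.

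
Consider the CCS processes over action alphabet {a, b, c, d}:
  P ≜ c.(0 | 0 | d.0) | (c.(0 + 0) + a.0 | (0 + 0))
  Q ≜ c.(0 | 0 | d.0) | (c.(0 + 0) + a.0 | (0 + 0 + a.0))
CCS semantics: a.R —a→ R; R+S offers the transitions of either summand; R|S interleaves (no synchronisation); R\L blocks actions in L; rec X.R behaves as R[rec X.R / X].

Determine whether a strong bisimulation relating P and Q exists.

P's transition system — 9 states:
  s0 = c.(0 | 0 | d.0) | (c.(0 + 0) + a.0 | (0 + 0)) | -a-> s1, -c-> s2, -c-> s3
  s1 = c.(0 | 0 | d.0) | (0 | (0 + 0)) | -c-> s4
  s2 = 0 | 0 | d.0 | (c.(0 + 0) + a.0 | (0 + 0)) | -a-> s4, -c-> s5, -d-> s6
  s3 = c.(0 | 0 | d.0) | (0 + 0) | -c-> s5
  s4 = 0 | 0 | d.0 | (0 | (0 + 0)) | -d-> s7
  s5 = 0 | 0 | d.0 | (0 + 0) | -d-> s8
  s6 = 0 | 0 | 0 | (c.(0 + 0) + a.0 | (0 + 0)) | -a-> s7, -c-> s8
  s7 = 0 | 0 | 0 | (0 | (0 + 0)) | ·
  s8 = 0 | 0 | 0 | (0 + 0) | ·
Q's transition system — 15 states:
  t0 = c.(0 | 0 | d.0) | (c.(0 + 0) + a.0 | (0 + 0 + a.0)) | -a-> t1, -a-> t2, -c-> t3, -c-> t4
  t1 = c.(0 | 0 | d.0) | (0 | (0 + 0 + a.0)) | -a-> t5, -c-> t6
  t2 = c.(0 | 0 | d.0) | (a.0 | 0) | -a-> t5, -c-> t7
  t3 = 0 | 0 | d.0 | (c.(0 + 0) + a.0 | (0 + 0 + a.0)) | -a-> t6, -a-> t7, -c-> t8, -d-> t9
  t4 = c.(0 | 0 | d.0) | (0 + 0) | -c-> t8
  t5 = c.(0 | 0 | d.0) | (0 | 0) | -c-> t10
  t6 = 0 | 0 | d.0 | (0 | (0 + 0 + a.0)) | -a-> t10, -d-> t11
  t7 = 0 | 0 | d.0 | (a.0 | 0) | -a-> t10, -d-> t12
  t8 = 0 | 0 | d.0 | (0 + 0) | -d-> t13
  t9 = 0 | 0 | 0 | (c.(0 + 0) + a.0 | (0 + 0 + a.0)) | -a-> t11, -a-> t12, -c-> t13
  t10 = 0 | 0 | d.0 | (0 | 0) | -d-> t14
  t11 = 0 | 0 | 0 | (0 | (0 + 0 + a.0)) | -a-> t14
  t12 = 0 | 0 | 0 | (a.0 | 0) | -a-> t14
  t13 = 0 | 0 | 0 | (0 + 0) | ·
  t14 = 0 | 0 | 0 | (0 | 0) | ·
Partition-refinement fixed point:
  B0 = {s0}
  B1 = {s1, s3, t4, t5}
  B2 = {s4, s5, t10, t8}
  B3 = {s7, s8, t13, t14}
  B4 = {s2}
  B5 = {s6}
  B6 = {t0}
  B7 = {t1, t2}
  B8 = {t6, t7}
  B9 = {t11, t12}
  B10 = {t3}
  B11 = {t9}
s0 ∈ B0, t0 ∈ B6 → different blocks

P ≁ Q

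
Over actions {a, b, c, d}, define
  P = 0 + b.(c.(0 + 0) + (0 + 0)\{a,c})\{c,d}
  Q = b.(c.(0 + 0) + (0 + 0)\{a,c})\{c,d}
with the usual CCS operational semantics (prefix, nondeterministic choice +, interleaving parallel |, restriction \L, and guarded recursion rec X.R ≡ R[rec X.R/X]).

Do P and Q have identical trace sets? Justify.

P's transition system — 2 states:
  u0 = 0 + b.(c.(0 + 0) + (0 + 0)\{a,c})\{c,d} ⊢ =b=> u1
  u1 = (c.(0 + 0) + (0 + 0)\{a,c})\{c,d} ⊢ ·
Q's transition system — 2 states:
  v0 = b.(c.(0 + 0) + (0 + 0)\{a,c})\{c,d} ⊢ =b=> v1
  v1 = (c.(0 + 0) + (0 + 0)\{a,c})\{c,d} ⊢ ·
Bisimilarity quotient blocks:
  B0 = {u0, v0}
  B1 = {u1, v1}
u0 ∈ B0, v0 ∈ B0 → same block
Bisimilar ⇒ trace-equivalent.

YES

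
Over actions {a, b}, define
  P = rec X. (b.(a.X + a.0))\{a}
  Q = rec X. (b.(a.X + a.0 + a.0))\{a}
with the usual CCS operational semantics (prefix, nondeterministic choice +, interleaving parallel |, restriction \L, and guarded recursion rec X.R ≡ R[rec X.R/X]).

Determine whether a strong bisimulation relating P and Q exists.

Reachable graph of P (2 states):
  u0 = rec X. (b.(a.X + a.0))\{a} ⊢ =b=> u1
  u1 = (a.(rec X. (b.(a.X + a.0))\{a}) + a.0)\{a} ⊢ stopped
Reachable graph of Q (2 states):
  v0 = rec X. (b.(a.X + a.0 + a.0))\{a} ⊢ =b=> v1
  v1 = (a.(rec X. (b.(a.X + a.0 + a.0))\{a}) + a.0 + a.0)\{a} ⊢ stopped
Bisimilarity quotient blocks:
  B0 = {u0, v0}
  B1 = {u1, v1}
u0 ∈ B0, v0 ∈ B0 → same block

YES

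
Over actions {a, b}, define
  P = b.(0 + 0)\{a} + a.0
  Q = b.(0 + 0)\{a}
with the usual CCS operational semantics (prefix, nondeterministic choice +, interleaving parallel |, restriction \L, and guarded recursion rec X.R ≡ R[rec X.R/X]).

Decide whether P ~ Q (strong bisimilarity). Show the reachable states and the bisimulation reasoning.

LTS(P): 3 reachable states
  p0 = b.(0 + 0)\{a} + a.0 ⊢ -a-> p1, -b-> p2
  p1 = 0 ⊢ ·
  p2 = (0 + 0)\{a} ⊢ ·
LTS(Q): 2 reachable states
  q0 = b.(0 + 0)\{a} ⊢ -b-> q1
  q1 = (0 + 0)\{a} ⊢ ·
Bisimilarity quotient blocks:
  B0 = {p0}
  B1 = {p1, p2, q1}
  B2 = {q0}
p0 ∈ B0, q0 ∈ B2 → different blocks

P ≁ Q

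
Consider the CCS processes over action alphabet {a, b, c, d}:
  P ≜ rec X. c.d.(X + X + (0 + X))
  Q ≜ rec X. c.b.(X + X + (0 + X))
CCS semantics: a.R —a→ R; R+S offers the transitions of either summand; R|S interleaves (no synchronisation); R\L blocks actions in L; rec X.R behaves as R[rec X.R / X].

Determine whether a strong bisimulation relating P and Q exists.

Reachable graph of P (3 states):
  u0 = rec X. c.d.(X + X + (0 + X)) | —c→ u1
  u1 = d.((rec X. c.d.(X + X + (0 + X))) + (rec X. c.d.(X + X + (0 + X))) + (0 + (rec X. c.d.(X + X + (0 + X))))) | —d→ u2
  u2 = (rec X. c.d.(X + X + (0 + X))) + (rec X. c.d.(X + X + (0 + X))) + (0 + (rec X. c.d.(X + X + (0 + X)))) | —c→ u1
Reachable graph of Q (3 states):
  v0 = rec X. c.b.(X + X + (0 + X)) | —c→ v1
  v1 = b.((rec X. c.b.(X + X + (0 + X))) + (rec X. c.b.(X + X + (0 + X))) + (0 + (rec X. c.b.(X + X + (0 + X))))) | —b→ v2
  v2 = (rec X. c.b.(X + X + (0 + X))) + (rec X. c.b.(X + X + (0 + X))) + (0 + (rec X. c.b.(X + X + (0 + X)))) | —c→ v1
Coarsest stable partition (strong bisimilarity classes):
  B0 = {u0, u2}
  B1 = {u1}
  B2 = {v0, v2}
  B3 = {v1}
u0 ∈ B0, v0 ∈ B2 → different blocks

P ≁ Q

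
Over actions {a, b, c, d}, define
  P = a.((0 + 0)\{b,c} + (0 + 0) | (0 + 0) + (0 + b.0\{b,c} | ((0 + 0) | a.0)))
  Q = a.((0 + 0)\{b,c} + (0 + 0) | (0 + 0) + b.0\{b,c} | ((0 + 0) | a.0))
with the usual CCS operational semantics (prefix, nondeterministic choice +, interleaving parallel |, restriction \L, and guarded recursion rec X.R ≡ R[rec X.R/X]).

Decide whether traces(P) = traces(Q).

P's transition system — 5 states:
  m0 = a.((0 + 0)\{b,c} + (0 + 0) | (0 + 0) + (0 + b.0\{b,c} | ((0 + 0) | a.0))) ⊢ ··a··> m1
  m1 = (0 + 0)\{b,c} + (0 + 0) | (0 + 0) + (0 + b.0\{b,c} | ((0 + 0) | a.0)) ⊢ ··a··> m2, ··b··> m3
  m2 = b.0\{b,c} | ((0 + 0) | 0) ⊢ ··b··> m4
  m3 = 0\{b,c} | ((0 + 0) | a.0) ⊢ ··a··> m4
  m4 = 0\{b,c} | ((0 + 0) | 0) ⊢ stopped
Q's transition system — 5 states:
  n0 = a.((0 + 0)\{b,c} + (0 + 0) | (0 + 0) + b.0\{b,c} | ((0 + 0) | a.0)) ⊢ ··a··> n1
  n1 = (0 + 0)\{b,c} + (0 + 0) | (0 + 0) + b.0\{b,c} | ((0 + 0) | a.0) ⊢ ··a··> n2, ··b··> n3
  n2 = b.0\{b,c} | ((0 + 0) | 0) ⊢ ··b··> n4
  n3 = 0\{b,c} | ((0 + 0) | a.0) ⊢ ··a··> n4
  n4 = 0\{b,c} | ((0 + 0) | 0) ⊢ stopped
Coarsest stable partition (strong bisimilarity classes):
  B0 = {m0, n0}
  B1 = {m1, n1}
  B2 = {m2, n2}
  B3 = {m4, n4}
  B4 = {m3, n3}
m0 ∈ B0, n0 ∈ B0 → same block
Bisimilar ⇒ trace-equivalent.

trace-equivalent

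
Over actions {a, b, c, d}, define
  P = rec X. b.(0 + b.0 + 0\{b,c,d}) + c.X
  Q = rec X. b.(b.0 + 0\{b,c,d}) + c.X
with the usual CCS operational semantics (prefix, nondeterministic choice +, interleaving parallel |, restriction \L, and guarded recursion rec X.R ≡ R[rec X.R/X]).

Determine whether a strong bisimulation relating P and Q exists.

LTS(P): 3 reachable states
  s0 = rec X. b.(0 + b.0 + 0\{b,c,d}) + c.X | --b--▸ s1, --c--▸ s0
  s1 = 0 + b.0 + 0\{b,c,d} | --b--▸ s2
  s2 = 0 | ·
LTS(Q): 3 reachable states
  t0 = rec X. b.(b.0 + 0\{b,c,d}) + c.X | --b--▸ t1, --c--▸ t0
  t1 = b.0 + 0\{b,c,d} | --b--▸ t2
  t2 = 0 | ·
Coarsest stable partition (strong bisimilarity classes):
  B0 = {s0, t0}
  B1 = {s1, t1}
  B2 = {s2, t2}
s0 ∈ B0, t0 ∈ B0 → same block

P ~ Q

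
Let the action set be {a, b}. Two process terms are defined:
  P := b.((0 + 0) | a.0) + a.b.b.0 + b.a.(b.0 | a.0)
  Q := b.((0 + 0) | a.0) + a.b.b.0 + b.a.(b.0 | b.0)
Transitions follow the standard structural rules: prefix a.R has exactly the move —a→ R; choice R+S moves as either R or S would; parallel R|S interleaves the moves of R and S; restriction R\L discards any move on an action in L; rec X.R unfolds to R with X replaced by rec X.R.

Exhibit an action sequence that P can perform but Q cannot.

P's transition system — 11 states:
  s0 = b.((0 + 0) | a.0) + a.b.b.0 + b.a.(b.0 | a.0) :: =a=> s1, =b=> s2, =b=> s3
  s1 = b.b.0 :: =b=> s4
  s2 = (0 + 0) | a.0 :: =a=> s5
  s3 = a.(b.0 | a.0) :: =a=> s6
  s4 = b.0 :: =b=> s7
  s5 = (0 + 0) | 0 :: deadlocked
  s6 = b.0 | a.0 :: =a=> s8, =b=> s9
  s7 = 0 :: deadlocked
  s8 = b.0 | 0 :: =b=> s10
  s9 = 0 | a.0 :: =a=> s10
  s10 = 0 | 0 :: deadlocked
Q's transition system — 11 states:
  t0 = b.((0 + 0) | a.0) + a.b.b.0 + b.a.(b.0 | b.0) :: =a=> t1, =b=> t2, =b=> t3
  t1 = b.b.0 :: =b=> t4
  t2 = (0 + 0) | a.0 :: =a=> t5
  t3 = a.(b.0 | b.0) :: =a=> t6
  t4 = b.0 :: =b=> t7
  t5 = (0 + 0) | 0 :: deadlocked
  t6 = b.0 | b.0 :: =b=> t8, =b=> t9
  t7 = 0 :: deadlocked
  t8 = 0 | b.0 :: =b=> t10
  t9 = b.0 | 0 :: =b=> t10
  t10 = 0 | 0 :: deadlocked
Executing baa from P (initial set {s0}):
  after b @ step 1: {s2, s3}
  after a @ step 2: {s5, s6}
  after a @ step 3: {s8}
  — P admits the full trace.
Executing baa from Q (initial set {t0}):
  after b @ step 1: {t2, t3}
  after a @ step 2: {t5, t6}
  after a @ step 3: ∅ (Q stuck)

baa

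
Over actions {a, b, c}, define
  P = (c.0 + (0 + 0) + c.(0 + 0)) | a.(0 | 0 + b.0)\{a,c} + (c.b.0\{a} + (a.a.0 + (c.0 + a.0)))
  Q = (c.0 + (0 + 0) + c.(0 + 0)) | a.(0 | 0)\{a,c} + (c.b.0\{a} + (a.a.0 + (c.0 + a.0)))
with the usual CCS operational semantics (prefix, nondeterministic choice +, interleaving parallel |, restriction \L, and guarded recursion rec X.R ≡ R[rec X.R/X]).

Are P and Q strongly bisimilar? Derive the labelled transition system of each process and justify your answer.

not bisimilar

P's transition system — 13 states:
  p0 = (c.0 + (0 + 0) + c.(0 + 0)) | a.(0 | 0 + b.0)\{a,c} + (c.b.0\{a} + (a.a.0 + (c.0 + a.0))) ⊢ --a--▸ p1, --a--▸ p2, --a--▸ p3, --c--▸ p2, --c--▸ p4, --c--▸ p5, --c--▸ p6
  p1 = (c.0 + (0 + 0) + c.(0 + 0)) | (0 | 0 + b.0)\{a,c} ⊢ --b--▸ p7, --c--▸ p8, --c--▸ p9
  p2 = 0 ⊢ (no moves)
  p3 = a.0 ⊢ --a--▸ p2
  p4 = (0 + 0) | a.(0 | 0 + b.0)\{a,c} ⊢ --a--▸ p8
  p5 = 0 | a.(0 | 0 + b.0)\{a,c} ⊢ --a--▸ p9
  p6 = b.0\{a} ⊢ --b--▸ p10
  p7 = (c.0 + (0 + 0) + c.(0 + 0)) | 0\{a,c} ⊢ --c--▸ p11, --c--▸ p12
  p8 = (0 + 0) | (0 | 0 + b.0)\{a,c} ⊢ --b--▸ p11
  p9 = 0 | (0 | 0 + b.0)\{a,c} ⊢ --b--▸ p12
  p10 = 0\{a} ⊢ (no moves)
  p11 = (0 + 0) | 0\{a,c} ⊢ (no moves)
  p12 = 0 | 0\{a,c} ⊢ (no moves)
Q's transition system — 10 states:
  q0 = (c.0 + (0 + 0) + c.(0 + 0)) | a.(0 | 0)\{a,c} + (c.b.0\{a} + (a.a.0 + (c.0 + a.0))) ⊢ --a--▸ q1, --a--▸ q2, --a--▸ q3, --c--▸ q2, --c--▸ q4, --c--▸ q5, --c--▸ q6
  q1 = (c.0 + (0 + 0) + c.(0 + 0)) | (0 | 0)\{a,c} ⊢ --c--▸ q7, --c--▸ q8
  q2 = 0 ⊢ (no moves)
  q3 = a.0 ⊢ --a--▸ q2
  q4 = (0 + 0) | a.(0 | 0)\{a,c} ⊢ --a--▸ q7
  q5 = 0 | a.(0 | 0)\{a,c} ⊢ --a--▸ q8
  q6 = b.0\{a} ⊢ --b--▸ q9
  q7 = (0 + 0) | (0 | 0)\{a,c} ⊢ (no moves)
  q8 = 0 | (0 | 0)\{a,c} ⊢ (no moves)
  q9 = 0\{a} ⊢ (no moves)
Coarsest stable partition (strong bisimilarity classes):
  B0 = {p0}
  B1 = {p10, p11, p12, p2, q2, q7, q8, q9}
  B2 = {p1}
  B3 = {p6, p8, p9, q6}
  B4 = {p7, q1}
  B5 = {p3, q3, q4, q5}
  B6 = {p4, p5}
  B7 = {q0}
p0 ∈ B0, q0 ∈ B7 → different blocks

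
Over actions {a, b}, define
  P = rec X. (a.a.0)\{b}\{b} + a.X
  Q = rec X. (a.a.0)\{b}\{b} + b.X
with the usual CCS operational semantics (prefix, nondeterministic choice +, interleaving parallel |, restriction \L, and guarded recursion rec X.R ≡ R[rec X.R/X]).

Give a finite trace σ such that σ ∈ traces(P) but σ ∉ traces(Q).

aaa

P's transition system — 3 states:
  m0 = rec X. (a.a.0)\{b}\{b} + a.X :: =a=> m0, =a=> m1
  m1 = (a.0)\{b}\{b} :: =a=> m2
  m2 = 0\{b}\{b} :: ·
Q's transition system — 3 states:
  n0 = rec X. (a.a.0)\{b}\{b} + b.X :: =a=> n1, =b=> n0
  n1 = (a.0)\{b}\{b} :: =a=> n2
  n2 = 0\{b}\{b} :: ·
Trace ⟨aaa⟩ through P, begin at {m0}:
  after a @ step 1: {m0, m1}
  after a @ step 2: {m0, m1, m2}
  after a @ step 3: {m0, m1, m2}
  — P admits the full trace.
Trace ⟨aaa⟩ through Q, begin at {n0}:
  after a @ step 1: {n1}
  after a @ step 2: {n2}
  after a @ step 3: ∅ (Q stuck)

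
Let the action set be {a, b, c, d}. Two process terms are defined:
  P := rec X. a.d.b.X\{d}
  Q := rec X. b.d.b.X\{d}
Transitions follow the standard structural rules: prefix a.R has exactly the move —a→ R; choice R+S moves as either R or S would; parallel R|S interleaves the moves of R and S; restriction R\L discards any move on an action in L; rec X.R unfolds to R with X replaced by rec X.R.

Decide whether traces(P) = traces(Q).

P's transition system — 5 states:
  m0 = rec X. a.d.b.X\{d} → ··a··> m1
  m1 = d.b.(rec X. a.d.b.X\{d})\{d} → ··d··> m2
  m2 = b.(rec X. a.d.b.X\{d})\{d} → ··b··> m3
  m3 = (rec X. a.d.b.X\{d})\{d} → ··a··> m4
  m4 = (d.b.(rec X. a.d.b.X\{d})\{d})\{d} → stopped
Q's transition system — 5 states:
  n0 = rec X. b.d.b.X\{d} → ··b··> n1
  n1 = d.b.(rec X. b.d.b.X\{d})\{d} → ··d··> n2
  n2 = b.(rec X. b.d.b.X\{d})\{d} → ··b··> n3
  n3 = (rec X. b.d.b.X\{d})\{d} → ··b··> n4
  n4 = (d.b.(rec X. b.d.b.X\{d})\{d})\{d} → stopped
Run σ = ⟨a⟩ on P: start {m0}
  step 1 (a): {m1}
  ✓ P
Run σ = ⟨a⟩ on Q: start {n0}
  step 1 (a): ∅ (Q stuck)

trace-distinct — witness ⟨a⟩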